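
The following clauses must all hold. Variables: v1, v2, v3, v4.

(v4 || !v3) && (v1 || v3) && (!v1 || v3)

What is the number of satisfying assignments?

4

Satisfying assignments:
  v1=0 v2=0 v3=1 v4=1
  v1=0 v2=1 v3=1 v4=1
  v1=1 v2=0 v3=1 v4=1
  v1=1 v2=1 v3=1 v4=1
That's 4 in total.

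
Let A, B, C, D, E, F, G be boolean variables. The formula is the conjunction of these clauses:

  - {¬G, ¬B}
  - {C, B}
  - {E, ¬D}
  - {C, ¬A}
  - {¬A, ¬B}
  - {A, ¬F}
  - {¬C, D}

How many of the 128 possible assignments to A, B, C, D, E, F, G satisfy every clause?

10

Split on A, then B.
  A=1, B=1: a clause becomes empty — 0.
  A=1, B=0: remaining (C,D,E,F,G) ∈ {(1,1,1,0,0); (1,1,1,0,1); (1,1,1,1,0); (1,1,1,1,1)} — 4.
  A=0, B=1: remaining (C,D,E,F,G) ∈ {(0,0,0,0,0); (0,0,1,0,0); (0,1,1,0,0); (1,1,1,0,0)} — 4.
  A=0, B=0: remaining (C,D,E,F,G) ∈ {(1,1,1,0,0); (1,1,1,0,1)} — 2.
Total: 0 + 4 + 4 + 2 = 10.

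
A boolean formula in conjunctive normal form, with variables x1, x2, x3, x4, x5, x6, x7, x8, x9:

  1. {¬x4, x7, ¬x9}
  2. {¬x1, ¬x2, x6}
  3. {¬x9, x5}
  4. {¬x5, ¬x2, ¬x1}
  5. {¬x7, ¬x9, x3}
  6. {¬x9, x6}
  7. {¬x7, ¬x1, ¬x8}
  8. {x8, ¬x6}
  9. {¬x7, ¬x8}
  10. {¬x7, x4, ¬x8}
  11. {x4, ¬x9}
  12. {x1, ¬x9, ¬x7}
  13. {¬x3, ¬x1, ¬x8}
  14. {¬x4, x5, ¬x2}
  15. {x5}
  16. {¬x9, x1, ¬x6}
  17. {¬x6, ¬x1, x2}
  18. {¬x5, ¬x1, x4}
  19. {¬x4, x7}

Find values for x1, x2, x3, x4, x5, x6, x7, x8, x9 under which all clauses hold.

x1=False  x2=False  x3=True  x4=False  x5=True  x6=False  x7=True  x8=False  x9=False

The clause (x5) is unit: x5 must be True.
Pure literal: x9 appears only negated; assign x9 = False.
Set x1 = False and propagate.
Try x4 = False.
For the remaining variables, x2 = False, x3 = True, x6 = False, x7 = True, x8 = False works.
Check each clause:
  1. {x7, ¬x9, ¬x4} — ¬x9 is true.
  2. {¬x1, ¬x2, x6} — ¬x1 is true.
  3. {x5, ¬x9} — x5 is true.
  4. {¬x5, ¬x1, ¬x2} — ¬x1 is true.
  5. {¬x9, ¬x7, x3} — x3 is true.
  6. {x6, ¬x9} — ¬x9 is true.
  7. {¬x1, ¬x8, ¬x7} — ¬x8 is true.
  8. {x8, ¬x6} — ¬x6 is true.
  9. {¬x8, ¬x7} — ¬x8 is true.
  10. {x4, ¬x8, ¬x7} — ¬x8 is true.
  11. {¬x9, x4} — ¬x9 is true.
  12. {¬x7, ¬x9, x1} — ¬x9 is true.
  13. {¬x8, ¬x3, ¬x1} — ¬x8 is true.
  14. {x5, ¬x2, ¬x4} — ¬x4 is true.
  15. {x5} — x5 is true.
  16. {x1, ¬x9, ¬x6} — ¬x6 is true.
  17. {¬x6, ¬x1, x2} — ¬x6 is true.
  18. {¬x1, x4, ¬x5} — ¬x1 is true.
  19. {¬x4, x7} — ¬x4 is true.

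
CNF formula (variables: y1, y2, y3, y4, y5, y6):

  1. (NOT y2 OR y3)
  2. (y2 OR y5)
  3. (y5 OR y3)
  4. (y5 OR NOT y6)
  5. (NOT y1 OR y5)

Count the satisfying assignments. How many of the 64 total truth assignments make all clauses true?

26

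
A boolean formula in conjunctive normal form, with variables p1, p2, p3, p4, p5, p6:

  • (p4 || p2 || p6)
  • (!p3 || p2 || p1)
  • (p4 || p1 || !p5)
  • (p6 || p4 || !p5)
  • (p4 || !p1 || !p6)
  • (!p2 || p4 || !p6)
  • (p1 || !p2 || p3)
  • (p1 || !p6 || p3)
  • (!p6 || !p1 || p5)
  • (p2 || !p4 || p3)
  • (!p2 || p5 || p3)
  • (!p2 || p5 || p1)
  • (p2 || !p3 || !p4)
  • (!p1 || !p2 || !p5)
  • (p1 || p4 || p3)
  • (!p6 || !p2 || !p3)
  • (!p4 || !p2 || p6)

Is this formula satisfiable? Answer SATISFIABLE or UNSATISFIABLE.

Branch on p1: take p1 = True.
For the remaining variables, p2 = True, p3 = True, p4 = False, p5 = False, p6 = False works.
So p1=True, p2=True, p3=True, p4=False, p5=False, p6=False is a satisfying assignment.

SATISFIABLE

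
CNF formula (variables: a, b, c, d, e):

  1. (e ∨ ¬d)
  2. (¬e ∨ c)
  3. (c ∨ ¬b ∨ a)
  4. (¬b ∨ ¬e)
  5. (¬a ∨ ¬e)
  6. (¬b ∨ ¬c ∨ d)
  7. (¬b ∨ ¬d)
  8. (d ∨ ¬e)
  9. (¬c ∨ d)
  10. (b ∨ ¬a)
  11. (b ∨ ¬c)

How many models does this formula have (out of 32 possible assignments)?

The models are:
  a=0 b=0 c=0 d=0 e=0
  a=1 b=1 c=0 d=0 e=0
Count: 2.

2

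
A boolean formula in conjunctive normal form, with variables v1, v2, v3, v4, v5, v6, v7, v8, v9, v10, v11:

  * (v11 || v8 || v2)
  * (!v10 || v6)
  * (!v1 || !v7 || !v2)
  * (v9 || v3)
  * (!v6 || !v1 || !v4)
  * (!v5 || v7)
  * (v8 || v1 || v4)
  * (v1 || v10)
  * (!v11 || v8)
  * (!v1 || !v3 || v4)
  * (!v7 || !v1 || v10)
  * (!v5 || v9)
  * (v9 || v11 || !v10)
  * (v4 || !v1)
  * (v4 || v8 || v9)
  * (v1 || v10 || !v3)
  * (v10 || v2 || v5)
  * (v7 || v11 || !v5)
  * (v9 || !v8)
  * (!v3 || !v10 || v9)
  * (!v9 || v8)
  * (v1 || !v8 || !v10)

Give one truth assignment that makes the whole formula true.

v1=1, v2=1, v3=1, v4=1, v5=0, v6=0, v7=0, v8=1, v9=1, v10=0, v11=1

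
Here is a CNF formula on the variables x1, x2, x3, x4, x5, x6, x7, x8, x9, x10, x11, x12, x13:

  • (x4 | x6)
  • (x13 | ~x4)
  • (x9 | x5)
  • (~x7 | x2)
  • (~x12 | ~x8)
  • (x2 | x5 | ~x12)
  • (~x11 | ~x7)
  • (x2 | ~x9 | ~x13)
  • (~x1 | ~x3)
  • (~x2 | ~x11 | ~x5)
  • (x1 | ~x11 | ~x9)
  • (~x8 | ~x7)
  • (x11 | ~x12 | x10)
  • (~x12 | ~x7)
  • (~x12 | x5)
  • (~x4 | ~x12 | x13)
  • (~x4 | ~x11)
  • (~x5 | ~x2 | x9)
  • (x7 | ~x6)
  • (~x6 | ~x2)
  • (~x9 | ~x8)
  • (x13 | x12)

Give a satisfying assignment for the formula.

x1 = F, x2 = T, x3 = F, x4 = T, x5 = F, x6 = F, x7 = F, x8 = F, x9 = T, x10 = T, x11 = F, x12 = F, x13 = T

Pure literal: x3 appears only negated; assign x3 = False.
Pure literal: x8 appears only negated; assign x8 = False.
Set x1 = False and propagate.
The remaining clauses are satisfied by x2 = True, x4 = True, x5 = False, x6 = False, x7 = False, x9 = True, x10 = True, x11 = False, x12 = False, x13 = True.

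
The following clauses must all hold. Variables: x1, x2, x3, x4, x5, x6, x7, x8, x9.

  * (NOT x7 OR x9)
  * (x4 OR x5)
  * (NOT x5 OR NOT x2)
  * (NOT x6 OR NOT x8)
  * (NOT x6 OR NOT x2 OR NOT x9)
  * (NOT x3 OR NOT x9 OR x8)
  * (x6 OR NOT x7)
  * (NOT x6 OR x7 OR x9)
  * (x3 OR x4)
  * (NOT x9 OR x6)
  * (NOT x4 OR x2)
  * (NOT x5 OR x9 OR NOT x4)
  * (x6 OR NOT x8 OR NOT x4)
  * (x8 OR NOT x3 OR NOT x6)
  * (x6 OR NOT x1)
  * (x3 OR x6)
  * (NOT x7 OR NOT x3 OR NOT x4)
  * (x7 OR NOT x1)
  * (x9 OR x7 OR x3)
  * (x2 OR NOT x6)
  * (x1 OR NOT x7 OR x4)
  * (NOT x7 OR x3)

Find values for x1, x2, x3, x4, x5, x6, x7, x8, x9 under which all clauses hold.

x1=F  x2=F  x3=T  x4=F  x5=T  x6=F  x7=F  x8=T  x9=F

Check each clause:
  1. (NOT x7 OR x9) — NOT x7 is true.
  2. (x4 OR x5) — x5 is true.
  3. (NOT x2 OR NOT x5) — NOT x2 is true.
  4. (NOT x8 OR NOT x6) — NOT x6 is true.
  5. (NOT x2 OR NOT x6 OR NOT x9) — NOT x6 is true.
  6. (NOT x9 OR NOT x3 OR x8) — x8 is true.
  7. (NOT x7 OR x6) — NOT x7 is true.
  8. (x9 OR x7 OR NOT x6) — NOT x6 is true.
  9. (x3 OR x4) — x3 is true.
  10. (NOT x9 OR x6) — NOT x9 is true.
  11. (NOT x4 OR x2) — NOT x4 is true.
  12. (NOT x5 OR NOT x4 OR x9) — NOT x4 is true.
  13. (NOT x4 OR x6 OR NOT x8) — NOT x4 is true.
  14. (NOT x6 OR x8 OR NOT x3) — x8 is true.
  15. (x6 OR NOT x1) — NOT x1 is true.
  16. (x3 OR x6) — x3 is true.
  17. (NOT x7 OR NOT x3 OR NOT x4) — NOT x7 is true.
  18. (NOT x1 OR x7) — NOT x1 is true.
  19. (x7 OR x3 OR x9) — x3 is true.
  20. (NOT x6 OR x2) — NOT x6 is true.
  21. (x4 OR NOT x7 OR x1) — NOT x7 is true.
  22. (x3 OR NOT x7) — NOT x7 is true.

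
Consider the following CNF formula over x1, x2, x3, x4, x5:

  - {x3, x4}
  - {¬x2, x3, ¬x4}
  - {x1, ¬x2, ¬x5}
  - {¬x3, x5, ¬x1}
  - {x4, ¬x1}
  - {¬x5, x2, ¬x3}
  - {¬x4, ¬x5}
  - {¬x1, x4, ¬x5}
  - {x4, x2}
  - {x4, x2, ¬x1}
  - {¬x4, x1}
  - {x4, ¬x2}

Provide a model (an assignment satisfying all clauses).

Set x1 = True and propagate.
  then x4 is forced to True.
  then x5 is forced to False.
  then x3 is forced to False.
  then x2 is forced to False.
Every clause has at least one true literal under this assignment.

x1 = T, x2 = F, x3 = F, x4 = T, x5 = F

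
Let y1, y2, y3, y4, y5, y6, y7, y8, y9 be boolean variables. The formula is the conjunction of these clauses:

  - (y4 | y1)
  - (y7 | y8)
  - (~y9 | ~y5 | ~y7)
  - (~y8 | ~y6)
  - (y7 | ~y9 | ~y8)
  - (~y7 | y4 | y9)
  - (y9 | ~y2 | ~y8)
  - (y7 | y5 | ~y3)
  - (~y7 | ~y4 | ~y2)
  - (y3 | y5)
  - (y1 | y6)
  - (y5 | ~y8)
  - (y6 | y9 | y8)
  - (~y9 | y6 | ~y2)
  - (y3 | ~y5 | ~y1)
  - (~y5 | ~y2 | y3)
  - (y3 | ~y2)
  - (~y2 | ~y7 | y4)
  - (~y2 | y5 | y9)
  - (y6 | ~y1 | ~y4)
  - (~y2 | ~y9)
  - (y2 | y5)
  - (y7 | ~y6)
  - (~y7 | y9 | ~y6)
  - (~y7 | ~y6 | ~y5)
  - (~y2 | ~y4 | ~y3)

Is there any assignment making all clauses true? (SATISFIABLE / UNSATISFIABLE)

Try y1 = True.
The remaining clauses are satisfied by y2 = False, y3 = True, y4 = False, y5 = True, y6 = False, y7 = False, y8 = True, y9 = False.
Every clause has at least one true literal under this assignment.
So y1=True, y2=False, y3=True, y4=False, y5=True, y6=False, y7=False, y8=True, y9=False is a satisfying assignment.

SATISFIABLE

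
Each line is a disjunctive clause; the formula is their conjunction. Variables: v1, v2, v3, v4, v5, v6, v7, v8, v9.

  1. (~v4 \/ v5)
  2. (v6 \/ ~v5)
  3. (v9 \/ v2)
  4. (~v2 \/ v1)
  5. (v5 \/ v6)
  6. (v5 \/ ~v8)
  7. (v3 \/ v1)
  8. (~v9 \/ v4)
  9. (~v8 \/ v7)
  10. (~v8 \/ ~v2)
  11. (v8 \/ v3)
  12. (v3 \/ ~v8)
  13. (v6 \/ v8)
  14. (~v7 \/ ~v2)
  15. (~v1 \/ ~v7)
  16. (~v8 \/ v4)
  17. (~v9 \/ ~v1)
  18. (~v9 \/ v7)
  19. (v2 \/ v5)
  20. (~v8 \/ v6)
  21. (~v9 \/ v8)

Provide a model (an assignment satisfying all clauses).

v1=T, v2=T, v3=T, v4=F, v5=F, v6=T, v7=F, v8=F, v9=F

v3 occurs only positively in the remaining clauses — set v3 = True.
Pure literal: v6 appears only positively; assign v6 = True.
Try v1 = True.
  then v7 is forced to False.
  then v8 is forced to False.
  then v9 is forced to False.
  then v2 is forced to True.
Try v4 = False.
v5 is now unconstrained; take v5 = False.
Every clause has at least one true literal under this assignment.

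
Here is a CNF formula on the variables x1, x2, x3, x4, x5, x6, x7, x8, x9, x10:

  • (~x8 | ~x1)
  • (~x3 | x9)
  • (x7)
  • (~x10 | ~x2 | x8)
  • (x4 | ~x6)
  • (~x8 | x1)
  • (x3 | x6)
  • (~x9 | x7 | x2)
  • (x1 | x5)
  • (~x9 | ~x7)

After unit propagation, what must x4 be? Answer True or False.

True

Unit clause (x7) sets x7 = True.
(~x7 | ~x9): since x7 = True, the clause reduces to (~x9). x9 = False.
(~x3 | x9): since x9 = False, the clause reduces to (~x3). x3 = False.
(x3 | x6): since x3 = False, the clause reduces to (x6). x6 = True.
(x4 | ~x6): since x6 = True, the clause reduces to (x4). x4 = True.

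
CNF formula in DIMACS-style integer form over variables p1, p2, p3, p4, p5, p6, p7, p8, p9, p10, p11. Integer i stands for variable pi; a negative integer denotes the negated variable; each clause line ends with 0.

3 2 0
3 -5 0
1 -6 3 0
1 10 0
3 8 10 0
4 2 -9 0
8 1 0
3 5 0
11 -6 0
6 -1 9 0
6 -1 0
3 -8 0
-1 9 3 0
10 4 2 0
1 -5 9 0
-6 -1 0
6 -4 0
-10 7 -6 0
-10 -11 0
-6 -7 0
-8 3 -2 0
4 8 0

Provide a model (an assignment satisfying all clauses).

p1 = False  p2 = True  p3 = True  p4 = False  p5 = True  p6 = False  p7 = True  p8 = True  p9 = True  p10 = True  p11 = False

Check each clause:
  1. {p2, p3} — p2 is true.
  2. {p3, ¬p5} — p3 is true.
  3. {¬p6, p3, p1} — ¬p6 is true.
  4. {p10, p1} — p10 is true.
  5. {p3, p10, p8} — p8 is true.
  6. {p4, p2, ¬p9} — p2 is true.
  7. {p8, p1} — p8 is true.
  8. {p5, p3} — p3 is true.
  9. {p11, ¬p6} — ¬p6 is true.
  10. {p6, ¬p1, p9} — p9 is true.
  11. {¬p1, p6} — ¬p1 is true.
  12. {¬p8, p3} — p3 is true.
  13. {p3, p9, ¬p1} — p9 is true.
  14. {p10, p2, p4} — p2 is true.
  15. {¬p5, p1, p9} — p9 is true.
  16. {¬p1, ¬p6} — ¬p6 is true.
  17. {p6, ¬p4} — ¬p4 is true.
  18. {¬p6, ¬p10, p7} — ¬p6 is true.
  19. {¬p11, ¬p10} — ¬p11 is true.
  20. {¬p6, ¬p7} — ¬p6 is true.
  21. {p3, ¬p2, ¬p8} — p3 is true.
  22. {p4, p8} — p8 is true.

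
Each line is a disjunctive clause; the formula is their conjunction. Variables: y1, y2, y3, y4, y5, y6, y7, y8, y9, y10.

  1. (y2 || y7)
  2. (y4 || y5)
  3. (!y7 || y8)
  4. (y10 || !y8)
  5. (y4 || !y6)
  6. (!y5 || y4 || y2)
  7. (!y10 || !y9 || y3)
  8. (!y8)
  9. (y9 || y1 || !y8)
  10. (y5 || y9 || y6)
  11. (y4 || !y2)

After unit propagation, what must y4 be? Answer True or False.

True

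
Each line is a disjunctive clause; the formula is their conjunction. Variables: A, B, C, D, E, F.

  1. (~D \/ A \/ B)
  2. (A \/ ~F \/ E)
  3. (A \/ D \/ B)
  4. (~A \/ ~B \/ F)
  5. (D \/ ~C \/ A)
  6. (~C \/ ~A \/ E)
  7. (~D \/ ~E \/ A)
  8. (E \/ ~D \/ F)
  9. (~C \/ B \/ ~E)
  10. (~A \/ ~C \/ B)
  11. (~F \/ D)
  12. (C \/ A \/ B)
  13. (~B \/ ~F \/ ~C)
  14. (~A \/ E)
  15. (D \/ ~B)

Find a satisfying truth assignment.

A=True, B=False, C=False, D=False, E=True, F=False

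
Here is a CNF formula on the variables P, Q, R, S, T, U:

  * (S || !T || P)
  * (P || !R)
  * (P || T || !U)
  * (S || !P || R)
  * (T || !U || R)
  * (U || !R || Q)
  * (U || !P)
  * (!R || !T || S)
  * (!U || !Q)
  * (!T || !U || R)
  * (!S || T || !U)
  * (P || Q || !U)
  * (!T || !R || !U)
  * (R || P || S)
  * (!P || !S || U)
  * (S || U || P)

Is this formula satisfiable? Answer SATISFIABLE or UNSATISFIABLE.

Branch on P: take P = False.
  then R is forced to False.
  then S is forced to True.
Set Q = False and propagate.
  then U is forced to False.
T is now unconstrained; take T = False.
So P=False, Q=False, R=False, S=True, T=False, U=False is a satisfying assignment.

SATISFIABLE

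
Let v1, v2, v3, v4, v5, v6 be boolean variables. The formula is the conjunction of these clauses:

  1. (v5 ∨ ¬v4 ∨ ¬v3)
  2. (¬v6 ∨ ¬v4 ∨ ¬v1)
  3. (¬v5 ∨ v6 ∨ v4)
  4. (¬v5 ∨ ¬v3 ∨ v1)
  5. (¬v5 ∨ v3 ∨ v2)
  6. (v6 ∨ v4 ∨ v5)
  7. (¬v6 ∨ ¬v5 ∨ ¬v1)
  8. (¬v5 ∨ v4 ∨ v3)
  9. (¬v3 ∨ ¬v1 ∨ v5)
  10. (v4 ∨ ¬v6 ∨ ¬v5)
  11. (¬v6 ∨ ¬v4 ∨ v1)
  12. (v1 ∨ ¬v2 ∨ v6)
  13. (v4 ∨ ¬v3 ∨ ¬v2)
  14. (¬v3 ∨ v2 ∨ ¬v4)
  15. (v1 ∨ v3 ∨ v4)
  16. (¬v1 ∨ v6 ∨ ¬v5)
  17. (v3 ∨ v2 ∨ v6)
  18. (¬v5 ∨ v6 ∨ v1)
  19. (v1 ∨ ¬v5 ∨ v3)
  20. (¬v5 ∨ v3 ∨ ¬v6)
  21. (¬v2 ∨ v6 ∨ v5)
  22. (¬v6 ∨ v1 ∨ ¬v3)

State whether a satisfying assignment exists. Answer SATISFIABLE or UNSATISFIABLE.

Branch on v1: take v1 = True.
The remaining clauses are satisfied by v2 = True, v3 = False, v4 = False, v5 = False, v6 = True.
So v1 = 1, v2 = 1, v3 = 0, v4 = 0, v5 = 0, v6 = 1 is a satisfying assignment.

SATISFIABLE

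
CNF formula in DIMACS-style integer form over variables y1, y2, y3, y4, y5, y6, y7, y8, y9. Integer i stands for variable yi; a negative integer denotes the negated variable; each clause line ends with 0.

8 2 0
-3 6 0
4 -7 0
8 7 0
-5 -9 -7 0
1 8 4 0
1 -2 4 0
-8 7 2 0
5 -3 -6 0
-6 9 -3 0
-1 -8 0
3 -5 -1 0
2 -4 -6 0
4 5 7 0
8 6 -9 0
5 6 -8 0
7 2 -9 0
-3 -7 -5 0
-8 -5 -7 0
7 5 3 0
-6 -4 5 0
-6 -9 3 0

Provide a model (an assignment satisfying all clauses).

Try y1 = False.
The remaining clauses are satisfied by y2 = True, y3 = False, y4 = True, y5 = True, y6 = True, y7 = False, y8 = True, y9 = False.

y1=0, y2=1, y3=0, y4=1, y5=1, y6=1, y7=0, y8=1, y9=0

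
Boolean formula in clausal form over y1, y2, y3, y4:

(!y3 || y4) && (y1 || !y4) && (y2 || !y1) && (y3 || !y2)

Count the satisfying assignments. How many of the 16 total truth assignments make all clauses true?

2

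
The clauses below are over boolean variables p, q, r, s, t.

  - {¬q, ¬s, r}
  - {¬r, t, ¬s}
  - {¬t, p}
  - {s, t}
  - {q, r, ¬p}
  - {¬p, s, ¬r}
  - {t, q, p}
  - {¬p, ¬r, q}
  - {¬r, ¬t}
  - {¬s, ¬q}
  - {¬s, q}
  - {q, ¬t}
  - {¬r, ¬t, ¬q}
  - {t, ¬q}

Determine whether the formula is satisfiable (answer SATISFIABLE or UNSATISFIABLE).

SATISFIABLE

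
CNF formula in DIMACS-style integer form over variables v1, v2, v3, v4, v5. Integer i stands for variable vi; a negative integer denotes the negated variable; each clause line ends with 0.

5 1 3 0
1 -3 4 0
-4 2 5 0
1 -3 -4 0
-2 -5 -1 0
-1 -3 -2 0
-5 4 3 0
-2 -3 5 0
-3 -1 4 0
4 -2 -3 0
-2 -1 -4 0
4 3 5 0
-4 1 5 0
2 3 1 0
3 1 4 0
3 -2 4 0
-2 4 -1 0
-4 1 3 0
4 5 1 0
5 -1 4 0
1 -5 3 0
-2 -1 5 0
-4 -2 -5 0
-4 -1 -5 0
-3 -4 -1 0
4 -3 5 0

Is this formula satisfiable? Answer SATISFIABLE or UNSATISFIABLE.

v4 = True:
  v1 = True:
    propagation gives v2=False, v5=True; an empty clause results — contradiction.
  v1 = False:
    propagation gives v3=False; an empty clause results — contradiction.
v4 = False:
  v3 = True:
    propagation gives v1=True; an empty clause results — contradiction.
  v3 = False:
    propagation gives v5=False; an empty clause results — contradiction.
Every branch closes, so no satisfying assignment exists.

UNSATISFIABLE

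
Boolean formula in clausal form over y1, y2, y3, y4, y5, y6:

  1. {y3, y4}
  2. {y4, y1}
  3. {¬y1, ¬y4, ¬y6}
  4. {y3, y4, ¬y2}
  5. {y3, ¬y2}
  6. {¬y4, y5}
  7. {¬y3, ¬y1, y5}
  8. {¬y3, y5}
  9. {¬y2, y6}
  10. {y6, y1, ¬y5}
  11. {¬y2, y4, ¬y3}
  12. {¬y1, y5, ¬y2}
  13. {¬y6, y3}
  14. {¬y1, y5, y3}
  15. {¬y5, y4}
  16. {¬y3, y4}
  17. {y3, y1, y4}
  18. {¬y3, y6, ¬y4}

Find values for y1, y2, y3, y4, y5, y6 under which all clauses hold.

y1 = 1, y2 = 0, y3 = 0, y4 = 1, y5 = 1, y6 = 0

y2 occurs only negated in the remaining clauses — set y2 = False.
Branch on y1: take y1 = True.
For the remaining variables, y3 = False, y4 = True, y5 = True, y6 = False works.
Check each clause:
  1. {y4, y3} — y4 is true.
  2. {y1, y4} — y1 is true.
  3. {¬y4, ¬y6, ¬y1} — ¬y6 is true.
  4. {¬y2, y4, y3} — y4 is true.
  5. {¬y2, y3} — ¬y2 is true.
  6. {y5, ¬y4} — y5 is true.
  7. {¬y1, ¬y3, y5} — ¬y3 is true.
  8. {¬y3, y5} — y5 is true.
  9. {¬y2, y6} — ¬y2 is true.
  10. {¬y5, y6, y1} — y1 is true.
  11. {y4, ¬y2, ¬y3} — y4 is true.
  12. {y5, ¬y1, ¬y2} — y5 is true.
  13. {y3, ¬y6} — ¬y6 is true.
  14. {y5, y3, ¬y1} — y5 is true.
  15. {¬y5, y4} — y4 is true.
  16. {¬y3, y4} — y4 is true.
  17. {y1, y4, y3} — y1 is true.
  18. {¬y4, ¬y3, y6} — ¬y3 is true.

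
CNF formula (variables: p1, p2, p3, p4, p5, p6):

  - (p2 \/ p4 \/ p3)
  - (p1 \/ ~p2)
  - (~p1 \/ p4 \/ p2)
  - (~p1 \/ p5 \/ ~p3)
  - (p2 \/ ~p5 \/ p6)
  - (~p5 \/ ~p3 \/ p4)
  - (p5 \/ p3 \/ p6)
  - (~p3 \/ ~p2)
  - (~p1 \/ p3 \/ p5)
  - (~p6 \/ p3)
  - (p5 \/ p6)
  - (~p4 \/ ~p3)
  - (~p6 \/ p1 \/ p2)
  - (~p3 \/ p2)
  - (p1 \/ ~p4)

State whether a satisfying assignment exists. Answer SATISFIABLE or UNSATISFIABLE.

SATISFIABLE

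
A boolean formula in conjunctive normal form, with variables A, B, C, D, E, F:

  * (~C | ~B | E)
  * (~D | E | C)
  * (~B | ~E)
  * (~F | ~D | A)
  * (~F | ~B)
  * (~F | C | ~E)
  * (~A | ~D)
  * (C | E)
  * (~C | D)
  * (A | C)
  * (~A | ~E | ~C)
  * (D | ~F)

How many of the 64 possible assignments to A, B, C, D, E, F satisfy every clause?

3

The models are:
  A=F B=F C=T D=T E=F F=F
  A=F B=F C=T D=T E=T F=F
  A=T B=F C=F D=F E=T F=F
That's 3 in total.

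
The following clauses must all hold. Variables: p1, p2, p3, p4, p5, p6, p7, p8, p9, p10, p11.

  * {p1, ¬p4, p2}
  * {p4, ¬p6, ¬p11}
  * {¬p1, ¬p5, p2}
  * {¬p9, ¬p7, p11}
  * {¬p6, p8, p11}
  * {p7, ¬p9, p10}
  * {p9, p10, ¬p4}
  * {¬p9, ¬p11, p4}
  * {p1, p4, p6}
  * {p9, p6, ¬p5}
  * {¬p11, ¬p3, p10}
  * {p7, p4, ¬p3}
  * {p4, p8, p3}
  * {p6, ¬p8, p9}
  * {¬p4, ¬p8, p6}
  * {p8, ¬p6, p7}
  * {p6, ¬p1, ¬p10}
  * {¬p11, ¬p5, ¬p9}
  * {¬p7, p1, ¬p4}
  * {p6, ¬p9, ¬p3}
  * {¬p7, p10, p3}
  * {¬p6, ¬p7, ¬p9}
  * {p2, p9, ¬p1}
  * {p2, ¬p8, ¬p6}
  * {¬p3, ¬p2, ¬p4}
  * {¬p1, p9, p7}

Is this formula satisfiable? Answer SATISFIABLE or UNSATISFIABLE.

SATISFIABLE

Pure literal: p5 appears only negated; assign p5 = False.
Branch on p1: take p1 = False.
Branch on p2: take p2 = True.
The remaining clauses are satisfied by p3 = False, p4 = True, p6 = True, p7 = False, p8 = True, p9 = True, p10 = True, p11 = True.
So p1 = 0  p2 = 1  p3 = 0  p4 = 1  p5 = 0  p6 = 1  p7 = 0  p8 = 1  p9 = 1  p10 = 1  p11 = 1 is a satisfying assignment.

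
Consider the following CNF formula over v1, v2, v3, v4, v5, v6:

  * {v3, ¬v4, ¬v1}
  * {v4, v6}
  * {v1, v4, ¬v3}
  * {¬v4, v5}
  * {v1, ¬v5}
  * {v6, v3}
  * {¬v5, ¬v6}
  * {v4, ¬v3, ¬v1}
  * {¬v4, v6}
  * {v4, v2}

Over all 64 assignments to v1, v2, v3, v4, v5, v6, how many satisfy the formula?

2

Satisfying assignments:
  v1=F v2=T v3=F v4=F v5=F v6=T
  v1=T v2=T v3=F v4=F v5=F v6=T
Count: 2.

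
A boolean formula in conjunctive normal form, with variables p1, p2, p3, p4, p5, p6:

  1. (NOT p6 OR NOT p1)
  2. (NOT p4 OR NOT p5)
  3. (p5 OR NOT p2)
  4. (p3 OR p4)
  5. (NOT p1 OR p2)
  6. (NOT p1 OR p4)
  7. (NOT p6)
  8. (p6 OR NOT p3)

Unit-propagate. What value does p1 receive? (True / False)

False

Unit clause (NOT p6) sets p6 = False.
In (p6 OR NOT p3), p6 is now false; NOT p3 must hold, so p3 = False.
From (p3 OR p4) and p3 = False: p4 = True.
(NOT p5 OR NOT p4): since p4 = True, the clause reduces to (NOT p5). p5 = False.
(p5 OR NOT p2): since p5 = False, the clause reduces to (NOT p2). p2 = False.
(NOT p1 OR p2) with p2 = False leaves only NOT p1, so p1 = False.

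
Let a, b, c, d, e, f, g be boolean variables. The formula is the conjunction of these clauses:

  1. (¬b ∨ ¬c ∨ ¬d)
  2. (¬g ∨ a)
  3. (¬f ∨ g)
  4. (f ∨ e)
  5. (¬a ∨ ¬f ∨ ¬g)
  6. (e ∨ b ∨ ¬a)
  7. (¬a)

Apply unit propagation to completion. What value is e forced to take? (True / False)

(¬a) is a unit clause: a = False.
In (a ∨ ¬g), a is now false; ¬g must hold, so g = False.
In (¬f ∨ g), g is now false; ¬f must hold, so f = False.
From (e ∨ f) and f = False: e = True.

True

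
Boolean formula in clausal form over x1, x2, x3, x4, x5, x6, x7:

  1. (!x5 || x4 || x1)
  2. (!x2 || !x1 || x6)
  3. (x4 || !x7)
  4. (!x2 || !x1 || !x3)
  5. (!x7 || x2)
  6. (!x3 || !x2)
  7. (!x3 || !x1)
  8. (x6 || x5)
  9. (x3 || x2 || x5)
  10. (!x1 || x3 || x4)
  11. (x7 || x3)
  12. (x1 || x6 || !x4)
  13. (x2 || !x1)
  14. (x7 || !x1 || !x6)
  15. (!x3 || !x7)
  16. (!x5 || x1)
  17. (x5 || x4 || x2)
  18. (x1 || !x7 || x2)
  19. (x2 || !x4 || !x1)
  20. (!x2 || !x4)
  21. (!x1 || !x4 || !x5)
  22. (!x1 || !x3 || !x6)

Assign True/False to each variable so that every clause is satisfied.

x1=0, x2=0, x3=1, x4=1, x5=0, x6=1, x7=0

Check each clause:
  1. (!x5 || x1 || x4) — !x5 is true.
  2. (!x1 || x6 || !x2) — !x1 is true.
  3. (x4 || !x7) — !x7 is true.
  4. (!x2 || !x1 || !x3) — !x2 is true.
  5. (!x7 || x2) — !x7 is true.
  6. (!x3 || !x2) — !x2 is true.
  7. (!x3 || !x1) — !x1 is true.
  8. (x6 || x5) — x6 is true.
  9. (x5 || x2 || x3) — x3 is true.
  10. (!x1 || x3 || x4) — x3 is true.
  11. (x7 || x3) — x3 is true.
  12. (x1 || !x4 || x6) — x6 is true.
  13. (!x1 || x2) — !x1 is true.
  14. (x7 || !x1 || !x6) — !x1 is true.
  15. (!x3 || !x7) — !x7 is true.
  16. (!x5 || x1) — !x5 is true.
  17. (x4 || x5 || x2) — x4 is true.
  18. (!x7 || x1 || x2) — !x7 is true.
  19. (x2 || !x4 || !x1) — !x1 is true.
  20. (!x2 || !x4) — !x2 is true.
  21. (!x5 || !x4 || !x1) — !x5 is true.
  22. (!x6 || !x1 || !x3) — !x1 is true.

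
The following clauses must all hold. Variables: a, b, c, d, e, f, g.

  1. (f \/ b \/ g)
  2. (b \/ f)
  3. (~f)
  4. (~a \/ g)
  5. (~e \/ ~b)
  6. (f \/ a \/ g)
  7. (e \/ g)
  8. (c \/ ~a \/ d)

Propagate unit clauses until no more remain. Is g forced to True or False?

Unit clause (~f) sets f = False.
In (b \/ f), f is now false; b must hold, so b = True.
In (~e \/ ~b), ~b is now false; ~e must hold, so e = False.
From (g \/ e) and e = False: g = True.

True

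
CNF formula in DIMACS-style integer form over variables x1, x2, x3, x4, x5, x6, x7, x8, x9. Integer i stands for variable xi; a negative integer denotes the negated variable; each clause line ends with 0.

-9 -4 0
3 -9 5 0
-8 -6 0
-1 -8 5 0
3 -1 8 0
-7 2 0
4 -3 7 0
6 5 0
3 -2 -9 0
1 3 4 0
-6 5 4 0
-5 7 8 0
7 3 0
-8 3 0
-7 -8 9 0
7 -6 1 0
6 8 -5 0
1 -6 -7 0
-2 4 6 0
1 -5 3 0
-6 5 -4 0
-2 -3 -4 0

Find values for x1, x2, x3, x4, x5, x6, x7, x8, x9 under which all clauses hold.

x1 = True, x2 = False, x3 = True, x4 = True, x5 = True, x6 = False, x7 = False, x8 = True, x9 = False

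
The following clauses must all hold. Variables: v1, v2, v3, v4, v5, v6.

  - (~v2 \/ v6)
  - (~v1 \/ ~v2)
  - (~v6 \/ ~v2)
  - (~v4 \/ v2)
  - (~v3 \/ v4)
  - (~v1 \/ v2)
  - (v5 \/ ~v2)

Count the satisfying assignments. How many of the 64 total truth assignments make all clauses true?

4

Satisfying assignments:
  v1=F v2=F v3=F v4=F v5=F v6=F
  v1=F v2=F v3=F v4=F v5=F v6=T
  v1=F v2=F v3=F v4=F v5=T v6=F
  v1=F v2=F v3=F v4=F v5=T v6=T
That's 4 in total.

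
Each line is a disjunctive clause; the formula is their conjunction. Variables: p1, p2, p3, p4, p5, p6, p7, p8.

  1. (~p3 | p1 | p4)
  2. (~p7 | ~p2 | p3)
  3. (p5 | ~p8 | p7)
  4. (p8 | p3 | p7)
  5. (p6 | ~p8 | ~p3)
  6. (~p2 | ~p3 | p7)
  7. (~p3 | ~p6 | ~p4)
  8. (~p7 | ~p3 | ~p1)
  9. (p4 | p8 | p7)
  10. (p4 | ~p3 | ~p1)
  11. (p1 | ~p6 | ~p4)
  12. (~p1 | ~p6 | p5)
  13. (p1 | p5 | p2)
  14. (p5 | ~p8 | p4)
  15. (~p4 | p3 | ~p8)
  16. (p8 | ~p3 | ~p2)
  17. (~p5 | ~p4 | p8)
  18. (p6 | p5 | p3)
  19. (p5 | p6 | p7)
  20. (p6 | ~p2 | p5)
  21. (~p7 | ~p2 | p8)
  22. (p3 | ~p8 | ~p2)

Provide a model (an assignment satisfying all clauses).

p1 = T, p2 = F, p3 = F, p4 = F, p5 = T, p6 = T, p7 = T, p8 = F

Check each clause:
  1. (p4 | p1 | ~p3) — p1 is true.
  2. (~p7 | ~p2 | p3) — ~p2 is true.
  3. (p5 | ~p8 | p7) — ~p8 is true.
  4. (p3 | p8 | p7) — p7 is true.
  5. (p6 | ~p3 | ~p8) — ~p8 is true.
  6. (p7 | ~p2 | ~p3) — ~p3 is true.
  7. (~p6 | ~p4 | ~p3) — ~p4 is true.
  8. (~p7 | ~p3 | ~p1) — ~p3 is true.
  9. (p7 | p8 | p4) — p7 is true.
  10. (~p1 | ~p3 | p4) — ~p3 is true.
  11. (~p6 | p1 | ~p4) — p1 is true.
  12. (~p6 | p5 | ~p1) — p5 is true.
  13. (p2 | p1 | p5) — p1 is true.
  14. (~p8 | p5 | p4) — ~p8 is true.
  15. (~p4 | ~p8 | p3) — ~p8 is true.
  16. (p8 | ~p2 | ~p3) — ~p3 is true.
  17. (~p4 | ~p5 | p8) — ~p4 is true.
  18. (p5 | p3 | p6) — p5 is true.
  19. (p5 | p7 | p6) — p5 is true.
  20. (p6 | p5 | ~p2) — p5 is true.
  21. (p8 | ~p7 | ~p2) — ~p2 is true.
  22. (~p8 | ~p2 | p3) — ~p8 is true.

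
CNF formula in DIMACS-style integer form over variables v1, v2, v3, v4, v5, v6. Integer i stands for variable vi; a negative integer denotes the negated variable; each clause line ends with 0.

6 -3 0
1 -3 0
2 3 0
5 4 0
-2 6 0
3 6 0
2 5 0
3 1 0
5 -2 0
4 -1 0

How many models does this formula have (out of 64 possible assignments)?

3

Satisfying assignments:
  v1=1 v2=0 v3=1 v4=1 v5=1 v6=1
  v1=1 v2=1 v3=0 v4=1 v5=1 v6=1
  v1=1 v2=1 v3=1 v4=1 v5=1 v6=1
That's 3 in total.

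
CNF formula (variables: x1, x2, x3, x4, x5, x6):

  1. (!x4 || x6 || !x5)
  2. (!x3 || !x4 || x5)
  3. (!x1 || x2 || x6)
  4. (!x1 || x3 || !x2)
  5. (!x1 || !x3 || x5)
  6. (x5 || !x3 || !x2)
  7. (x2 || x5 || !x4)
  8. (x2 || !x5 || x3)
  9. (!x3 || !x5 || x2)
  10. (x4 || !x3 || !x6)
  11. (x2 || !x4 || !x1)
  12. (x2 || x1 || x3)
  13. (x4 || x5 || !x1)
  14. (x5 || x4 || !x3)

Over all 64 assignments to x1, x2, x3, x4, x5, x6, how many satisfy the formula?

Case analysis on x3 and x5:
  x3=T, x5=T: remaining (x1,x2,x4,x6) ∈ {(F,T,F,F); (F,T,T,T); (T,T,F,F); (T,T,T,T)} — 4.
  x3=T, x5=F: a clause becomes empty — 0.
  x3=F, x5=T: remaining (x1,x2,x4,x6) ∈ {(F,T,F,F); (F,T,F,T); (F,T,T,T)} — 3.
  x3=F, x5=F: remaining (x1,x2,x4,x6) ∈ {(F,T,F,F); (F,T,F,T); (F,T,T,F); (F,T,T,T)} — 4.
Total: 4 + 0 + 3 + 4 = 11.

11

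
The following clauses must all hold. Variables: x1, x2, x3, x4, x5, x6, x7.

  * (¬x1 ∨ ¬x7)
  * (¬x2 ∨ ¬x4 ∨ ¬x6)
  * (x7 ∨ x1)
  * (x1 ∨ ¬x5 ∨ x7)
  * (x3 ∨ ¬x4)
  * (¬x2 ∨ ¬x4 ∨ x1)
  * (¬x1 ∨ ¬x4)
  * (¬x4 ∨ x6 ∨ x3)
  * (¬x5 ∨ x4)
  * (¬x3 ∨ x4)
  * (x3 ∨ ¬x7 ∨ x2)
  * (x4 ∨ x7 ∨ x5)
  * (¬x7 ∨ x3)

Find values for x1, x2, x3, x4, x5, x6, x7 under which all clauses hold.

x1=F  x2=F  x3=T  x4=T  x5=T  x6=T  x7=T

Branch on x1: take x1 = False.
  then x7 is forced to True.
  then x3 is forced to True.
  then x4 is forced to True.
  then x2 is forced to False.
x5, x6 are now unconstrained; take x5 = True, x6 = True.
Every clause has at least one true literal under this assignment.
Check each clause:
  1. (¬x7 ∨ ¬x1) — ¬x1 is true.
  2. (¬x6 ∨ ¬x4 ∨ ¬x2) — ¬x2 is true.
  3. (x7 ∨ x1) — x7 is true.
  4. (¬x5 ∨ x7 ∨ x1) — x7 is true.
  5. (¬x4 ∨ x3) — x3 is true.
  6. (¬x2 ∨ ¬x4 ∨ x1) — ¬x2 is true.
  7. (¬x4 ∨ ¬x1) — ¬x1 is true.
  8. (¬x4 ∨ x3 ∨ x6) — x3 is true.
  9. (¬x5 ∨ x4) — x4 is true.
  10. (¬x3 ∨ x4) — x4 is true.
  11. (x3 ∨ x2 ∨ ¬x7) — x3 is true.
  12. (x7 ∨ x5 ∨ x4) — x4 is true.
  13. (¬x7 ∨ x3) — x3 is true.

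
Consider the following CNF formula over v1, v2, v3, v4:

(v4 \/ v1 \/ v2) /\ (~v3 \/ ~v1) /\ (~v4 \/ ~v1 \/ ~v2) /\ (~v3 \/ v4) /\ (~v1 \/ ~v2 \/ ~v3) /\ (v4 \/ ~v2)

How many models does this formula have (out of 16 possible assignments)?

Satisfying assignments:
  v1=0 v2=0 v3=0 v4=1
  v1=0 v2=0 v3=1 v4=1
  v1=0 v2=1 v3=0 v4=1
  v1=0 v2=1 v3=1 v4=1
  v1=1 v2=0 v3=0 v4=0
  v1=1 v2=0 v3=0 v4=1
That's 6 in total.

6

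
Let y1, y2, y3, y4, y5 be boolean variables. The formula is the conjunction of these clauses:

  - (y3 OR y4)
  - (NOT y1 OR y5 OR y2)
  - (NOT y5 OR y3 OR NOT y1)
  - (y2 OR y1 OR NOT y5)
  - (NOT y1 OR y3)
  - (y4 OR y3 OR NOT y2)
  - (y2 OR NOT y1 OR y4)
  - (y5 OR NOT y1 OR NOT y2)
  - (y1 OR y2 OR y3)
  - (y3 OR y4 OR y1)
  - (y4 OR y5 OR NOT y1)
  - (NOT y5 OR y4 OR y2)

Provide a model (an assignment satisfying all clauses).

y1=F, y2=T, y3=F, y4=T, y5=T

Check each clause:
  1. (y4 OR y3) — y4 is true.
  2. (NOT y1 OR y2 OR y5) — y2 is true.
  3. (NOT y1 OR y3 OR NOT y5) — NOT y1 is true.
  4. (y1 OR y2 OR NOT y5) — y2 is true.
  5. (NOT y1 OR y3) — NOT y1 is true.
  6. (NOT y2 OR y3 OR y4) — y4 is true.
  7. (y4 OR y2 OR NOT y1) — y2 is true.
  8. (NOT y1 OR y5 OR NOT y2) — y5 is true.
  9. (y3 OR y2 OR y1) — y2 is true.
  10. (y3 OR y1 OR y4) — y4 is true.
  11. (y5 OR y4 OR NOT y1) — y4 is true.
  12. (NOT y5 OR y4 OR y2) — y2 is true.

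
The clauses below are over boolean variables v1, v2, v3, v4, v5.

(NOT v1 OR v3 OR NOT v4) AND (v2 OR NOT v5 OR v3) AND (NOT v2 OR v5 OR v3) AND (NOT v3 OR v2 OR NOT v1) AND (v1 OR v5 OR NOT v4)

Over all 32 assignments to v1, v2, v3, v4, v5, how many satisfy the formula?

Case analysis on v3 and v1:
  v3=T, v1=T: remaining (v2,v4,v5) ∈ {(T,F,F); (T,F,T); (T,T,F); (T,T,T)} — 4.
  v3=T, v1=F: v2 free; 3 ways for (v4,v5) × 2^1 = 6.
  v3=F, v1=T: remaining (v2,v4,v5) ∈ {(F,F,F); (T,F,T)} — 2.
  v3=F, v1=F: remaining (v2,v4,v5) ∈ {(F,F,F); (T,F,T); (T,T,T)} — 3.
Total: 4 + 6 + 2 + 3 = 15.

15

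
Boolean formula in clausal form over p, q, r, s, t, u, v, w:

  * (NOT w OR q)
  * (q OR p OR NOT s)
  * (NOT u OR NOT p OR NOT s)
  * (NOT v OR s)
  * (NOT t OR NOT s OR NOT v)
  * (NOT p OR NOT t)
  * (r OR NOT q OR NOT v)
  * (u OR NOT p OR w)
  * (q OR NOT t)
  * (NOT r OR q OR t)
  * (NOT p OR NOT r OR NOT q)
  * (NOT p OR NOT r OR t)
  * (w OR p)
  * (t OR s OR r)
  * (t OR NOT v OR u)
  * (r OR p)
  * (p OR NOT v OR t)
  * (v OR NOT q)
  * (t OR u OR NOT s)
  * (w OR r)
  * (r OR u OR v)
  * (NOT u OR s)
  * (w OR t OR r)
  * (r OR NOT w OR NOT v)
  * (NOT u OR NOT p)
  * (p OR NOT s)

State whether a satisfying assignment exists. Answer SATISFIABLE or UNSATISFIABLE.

UNSATISFIABLE

p = True:
  propagation gives t=False, r=False, s=True, u=False; an empty clause results — contradiction.
p = False:
  propagation gives w=True, q=True, r=True, v=True; an empty clause results — contradiction.
Every branch closes, so no satisfying assignment exists.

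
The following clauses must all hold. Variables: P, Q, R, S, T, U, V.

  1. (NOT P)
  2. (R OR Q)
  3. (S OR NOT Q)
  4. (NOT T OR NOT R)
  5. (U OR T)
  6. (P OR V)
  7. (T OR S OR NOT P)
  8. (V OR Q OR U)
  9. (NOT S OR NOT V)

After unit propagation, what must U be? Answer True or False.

(NOT P) is a unit clause: P = False.
(V OR P) with P = False leaves only V, so V = True.
(NOT S OR NOT V): since V = True, the clause reduces to (NOT S). S = False.
(S OR NOT Q): since S = False, the clause reduces to (NOT Q). Q = False.
(R OR Q) with Q = False leaves only R, so R = True.
(NOT T OR NOT R) with R = True leaves only NOT T, so T = False.
From (U OR T) and T = False: U = True.

True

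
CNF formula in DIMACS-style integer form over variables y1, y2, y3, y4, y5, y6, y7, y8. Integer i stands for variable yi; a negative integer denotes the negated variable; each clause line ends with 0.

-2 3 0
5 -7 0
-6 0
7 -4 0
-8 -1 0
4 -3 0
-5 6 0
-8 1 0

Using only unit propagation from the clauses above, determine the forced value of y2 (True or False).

Unit clause (¬y6) sets y6 = False.
In (¬y5 ∨ y6), y6 is now false; ¬y5 must hold, so y5 = False.
(y5 ∨ ¬y7): since y5 = False, the clause reduces to (¬y7). y7 = False.
From (¬y4 ∨ y7) and y7 = False: y4 = False.
(¬y3 ∨ y4): since y4 = False, the clause reduces to (¬y3). y3 = False.
In (¬y2 ∨ y3), y3 is now false; ¬y2 must hold, so y2 = False.

False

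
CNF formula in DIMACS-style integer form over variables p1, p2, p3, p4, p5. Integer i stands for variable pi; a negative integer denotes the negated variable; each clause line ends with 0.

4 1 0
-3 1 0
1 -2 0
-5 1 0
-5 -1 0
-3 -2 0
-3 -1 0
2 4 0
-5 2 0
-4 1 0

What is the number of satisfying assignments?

The models are:
  p1=T p2=F p3=F p4=T p5=F
  p1=T p2=T p3=F p4=F p5=F
  p1=T p2=T p3=F p4=T p5=F
Count: 3.

3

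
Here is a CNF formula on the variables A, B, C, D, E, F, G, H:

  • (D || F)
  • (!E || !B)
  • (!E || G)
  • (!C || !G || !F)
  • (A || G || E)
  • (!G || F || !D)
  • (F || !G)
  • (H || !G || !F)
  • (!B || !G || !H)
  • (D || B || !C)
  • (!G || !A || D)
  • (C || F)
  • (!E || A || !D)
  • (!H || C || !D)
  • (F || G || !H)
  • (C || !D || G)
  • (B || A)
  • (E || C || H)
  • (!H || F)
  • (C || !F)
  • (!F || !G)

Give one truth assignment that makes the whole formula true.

A=True, B=True, C=True, D=True, E=False, F=True, G=False, H=True

Check each clause:
  1. (D || F) — D is true.
  2. (!B || !E) — !E is true.
  3. (!E || G) — !E is true.
  4. (!C || !F || !G) — !G is true.
  5. (G || E || A) — A is true.
  6. (F || !D || !G) — !G is true.
  7. (F || !G) — !G is true.
  8. (!G || !F || H) — H is true.
  9. (!G || !B || !H) — !G is true.
  10. (!C || B || D) — B is true.
  11. (!A || !G || D) — !G is true.
  12. (F || C) — C is true.
  13. (A || !E || !D) — A is true.
  14. (!H || !D || C) — C is true.
  15. (F || !H || G) — F is true.
  16. (!D || G || C) — C is true.
  17. (B || A) — A is true.
  18. (H || E || C) — H is true.
  19. (F || !H) — F is true.
  20. (!F || C) — C is true.
  21. (!F || !G) — !G is true.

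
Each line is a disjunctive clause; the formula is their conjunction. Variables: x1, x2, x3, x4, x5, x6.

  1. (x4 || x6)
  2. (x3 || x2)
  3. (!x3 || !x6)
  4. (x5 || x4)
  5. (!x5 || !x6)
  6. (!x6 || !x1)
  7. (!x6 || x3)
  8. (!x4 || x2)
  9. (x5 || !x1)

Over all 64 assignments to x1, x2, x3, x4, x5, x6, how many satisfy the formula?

6

Satisfying assignments:
  x1=F x2=T x3=F x4=T x5=F x6=F
  x1=F x2=T x3=F x4=T x5=T x6=F
  x1=F x2=T x3=T x4=T x5=F x6=F
  x1=F x2=T x3=T x4=T x5=T x6=F
  x1=T x2=T x3=F x4=T x5=T x6=F
  x1=T x2=T x3=T x4=T x5=T x6=F
Count: 6.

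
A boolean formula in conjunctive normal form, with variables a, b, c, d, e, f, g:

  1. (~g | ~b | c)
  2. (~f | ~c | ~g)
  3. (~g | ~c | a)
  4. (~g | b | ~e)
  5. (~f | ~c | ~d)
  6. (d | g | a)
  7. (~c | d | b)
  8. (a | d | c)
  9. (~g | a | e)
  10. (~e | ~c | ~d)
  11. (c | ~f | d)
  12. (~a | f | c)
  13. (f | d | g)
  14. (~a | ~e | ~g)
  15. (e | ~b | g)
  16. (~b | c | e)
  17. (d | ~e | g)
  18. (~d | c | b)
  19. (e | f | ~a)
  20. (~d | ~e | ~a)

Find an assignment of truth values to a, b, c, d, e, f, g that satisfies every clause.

Set a = False and propagate.
Try b = True.
The remaining clauses are satisfied by c = False, d = True, e = True, f = True, g = False.

a=F  b=T  c=F  d=T  e=T  f=T  g=F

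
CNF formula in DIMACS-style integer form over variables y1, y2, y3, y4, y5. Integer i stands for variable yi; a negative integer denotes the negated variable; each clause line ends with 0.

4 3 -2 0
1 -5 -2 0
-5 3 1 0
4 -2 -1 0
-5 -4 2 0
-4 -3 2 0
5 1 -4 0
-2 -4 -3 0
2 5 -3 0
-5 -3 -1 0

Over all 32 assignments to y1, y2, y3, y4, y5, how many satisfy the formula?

8

Split on y2, then y3.
  y2=1, y3=1: remaining (y1,y4,y5) ∈ {(0,0,0)} — 1.
  y2=1, y3=0: remaining (y1,y4,y5) ∈ {(1,1,0); (1,1,1)} — 2.
  y2=0, y3=1: remaining (y1,y4,y5) ∈ {(0,0,1)} — 1.
  y2=0, y3=0: remaining (y1,y4,y5) ∈ {(0,0,0); (1,0,0); (1,0,1); (1,1,0)} — 4.
Total: 1 + 2 + 1 + 4 = 8.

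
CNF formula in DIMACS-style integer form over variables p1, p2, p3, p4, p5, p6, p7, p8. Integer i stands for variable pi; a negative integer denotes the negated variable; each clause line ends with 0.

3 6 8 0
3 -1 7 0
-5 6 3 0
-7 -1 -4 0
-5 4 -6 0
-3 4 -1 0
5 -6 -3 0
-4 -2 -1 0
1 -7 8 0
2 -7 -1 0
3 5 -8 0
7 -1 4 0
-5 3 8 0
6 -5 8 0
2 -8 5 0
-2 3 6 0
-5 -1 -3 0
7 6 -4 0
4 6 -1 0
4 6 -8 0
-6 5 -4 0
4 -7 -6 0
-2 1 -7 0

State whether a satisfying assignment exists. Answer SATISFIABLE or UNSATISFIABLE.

SATISFIABLE

Set p1 = False and propagate.
For the remaining variables, p2 = False, p3 = True, p4 = True, p5 = True, p6 = True, p7 = False, p8 = True works.
So p1 = 0, p2 = 0, p3 = 1, p4 = 1, p5 = 1, p6 = 1, p7 = 0, p8 = 1 is a satisfying assignment.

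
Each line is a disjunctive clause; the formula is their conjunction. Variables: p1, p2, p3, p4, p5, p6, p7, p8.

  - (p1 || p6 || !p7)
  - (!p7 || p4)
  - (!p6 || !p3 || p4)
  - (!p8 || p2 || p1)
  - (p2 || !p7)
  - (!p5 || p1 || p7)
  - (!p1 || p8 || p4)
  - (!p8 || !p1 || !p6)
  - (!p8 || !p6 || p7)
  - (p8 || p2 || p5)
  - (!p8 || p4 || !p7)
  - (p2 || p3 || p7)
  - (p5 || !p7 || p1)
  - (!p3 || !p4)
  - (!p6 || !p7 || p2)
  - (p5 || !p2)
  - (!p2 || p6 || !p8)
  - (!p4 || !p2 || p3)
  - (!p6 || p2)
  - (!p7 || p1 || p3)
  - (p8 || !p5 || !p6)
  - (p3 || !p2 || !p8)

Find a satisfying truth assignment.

Try p1 = True.
Branch on p2: take p2 = False.
  then p7 is forced to False.
  then p3 is forced to True.
  then p4 is forced to False.
  then p6 is forced to False.
  then p8 is forced to True.
p5 is now unconstrained; take p5 = False.
Every clause has at least one true literal under this assignment.

p1=T, p2=F, p3=T, p4=F, p5=F, p6=F, p7=F, p8=T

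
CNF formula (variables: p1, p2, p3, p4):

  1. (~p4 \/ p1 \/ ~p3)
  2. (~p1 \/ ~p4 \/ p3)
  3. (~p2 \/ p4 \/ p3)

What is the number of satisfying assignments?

10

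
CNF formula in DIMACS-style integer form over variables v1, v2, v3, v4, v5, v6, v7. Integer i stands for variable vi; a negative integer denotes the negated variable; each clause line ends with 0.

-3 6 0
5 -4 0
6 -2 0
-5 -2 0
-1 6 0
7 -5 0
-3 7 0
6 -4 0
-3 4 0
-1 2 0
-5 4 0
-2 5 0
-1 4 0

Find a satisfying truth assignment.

v1=0, v2=0, v3=0, v4=0, v5=0, v6=1, v7=1

Check each clause:
  1. (v6 || !v3) — !v3 is true.
  2. (v5 || !v4) — !v4 is true.
  3. (v6 || !v2) — !v2 is true.
  4. (!v5 || !v2) — !v5 is true.
  5. (!v1 || v6) — v6 is true.
  6. (v7 || !v5) — !v5 is true.
  7. (!v3 || v7) — !v3 is true.
  8. (v6 || !v4) — !v4 is true.
  9. (!v3 || v4) — !v3 is true.
  10. (v2 || !v1) — !v1 is true.
  11. (v4 || !v5) — !v5 is true.
  12. (!v2 || v5) — !v2 is true.
  13. (!v1 || v4) — !v1 is true.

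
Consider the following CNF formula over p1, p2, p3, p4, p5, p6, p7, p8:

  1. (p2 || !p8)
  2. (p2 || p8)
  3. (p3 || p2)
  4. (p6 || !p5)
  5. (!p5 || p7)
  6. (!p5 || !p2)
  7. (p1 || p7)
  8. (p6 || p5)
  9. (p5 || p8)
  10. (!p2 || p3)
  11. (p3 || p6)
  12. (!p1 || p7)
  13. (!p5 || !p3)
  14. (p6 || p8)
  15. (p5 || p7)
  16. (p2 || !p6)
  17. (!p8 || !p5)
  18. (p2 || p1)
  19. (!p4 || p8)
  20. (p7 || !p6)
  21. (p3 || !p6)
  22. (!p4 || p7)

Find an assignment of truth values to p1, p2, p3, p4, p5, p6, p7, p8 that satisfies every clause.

p7 occurs only positively in the remaining clauses — set p7 = True.
Branch on p1: take p1 = False.
  then p2 is forced to True.
  then p5 is forced to False.
  then p6 is forced to True.
  then p8 is forced to True.
  then p3 is forced to True.
p4 is now unconstrained; take p4 = True.

p1=0, p2=1, p3=1, p4=1, p5=0, p6=1, p7=1, p8=1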